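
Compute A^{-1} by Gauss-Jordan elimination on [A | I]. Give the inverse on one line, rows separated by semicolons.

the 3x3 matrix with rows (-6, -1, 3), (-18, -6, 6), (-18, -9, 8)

Gauss-Jordan on [A | I]:
R1 <- (1/-6)*R1:  [    1   1/6  -1/2  |  -1/6     0     0 ]
R2 <- R2 - (-18)*R1:  [  0  -3  -3  |  -3   1   0 ]
R3 <- R3 - (-18)*R1:  [  0  -6  -1  |  -3   0   1 ]
R2 <- (1/-3)*R2:  [    0     1     1  |     1  -1/3     0 ]
R1 <- R1 - (1/6)*R2:  [    1     0  -2/3  |  -1/3  1/18     0 ]
R3 <- R3 - (-6)*R2:  [  0   0   5  |   3  -2   1 ]
R3 <- (1/5)*R3:  [    0     0     1  |   3/5  -2/5   1/5 ]
R1 <- R1 - (-2/3)*R3:  [      1       0       0  |    1/15  -19/90    2/15 ]
R2 <- R2 - (1)*R3:  [    0     1     0  |   2/5  1/15  -1/5 ]
Right block of [I | A^{-1}] is the inverse:
[ 1/15  -19/90  2/15 ]
[  2/5    1/15  -1/5 ]
[  3/5    -2/5   1/5 ]

inverse = [1/15 -19/90 2/15; 2/5 1/15 -1/5; 3/5 -2/5 1/5]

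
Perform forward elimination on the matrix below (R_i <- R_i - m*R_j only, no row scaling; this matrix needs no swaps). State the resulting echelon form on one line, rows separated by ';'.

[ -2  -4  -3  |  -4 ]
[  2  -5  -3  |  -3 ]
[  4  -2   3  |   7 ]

Forward elimination:
R2 <- R2 - (-1)*R1:  [  0  -9  -6  -7 ]
R3 <- R3 - (-2)*R1:  [   0  -10   -3   -1 ]
R3 <- R3 - (10/9)*R2:  [    0     0  11/3  61/9 ]
Row echelon form:
[ -2  -4    -3  |    -4 ]
[  0  -9    -6  |    -7 ]
[  0   0  11/3  |  61/9 ]

REF = [-2 -4 -3 -4; 0 -9 -6 -7; 0 0 11/3 61/9]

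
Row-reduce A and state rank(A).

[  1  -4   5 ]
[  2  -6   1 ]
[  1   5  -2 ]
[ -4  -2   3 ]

Row reduction:
R2 <- R2 - (2)*R1:  [  0   2  -9 ]
R3 <- R3 - (1)*R1:  [  0   9  -7 ]
R4 <- R4 - (-4)*R1:  [   0  -18   23 ]
R3 <- R3 - (9/2)*R2:  [    0     0  67/2 ]
R4 <- R4 - (-9)*R2:  [   0    0  -58 ]
R4 <- R4 - (-116/67)*R3:  [ 0  0  0 ]
Row echelon form:
[ 1  -4     5 ]
[ 0   2    -9 ]
[ 0   0  67/2 ]
[ 0   0     0 ]
Nonzero rows / pivot columns: 3

rank(A) = 3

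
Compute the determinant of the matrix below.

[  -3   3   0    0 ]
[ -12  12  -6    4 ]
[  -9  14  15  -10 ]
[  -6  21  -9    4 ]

det(A) = 180

Forward elimination:
R2 <- R2 - (4)*R1:  [  0   0  -6   4 ]
R3 <- R3 - (3)*R1:  [   0    5   15  -10 ]
R4 <- R4 - (2)*R1:  [  0  15  -9   4 ]
R2 <-> R3   (pivot in column 2 was zero)
[ -3   3   0    0 ]
[  0   5  15  -10 ]
[  0   0  -6    4 ]
[  0  15  -9    4 ]
R4 <- R4 - (3)*R2:  [   0    0  -54   34 ]
R4 <- R4 - (9)*R3:  [  0   0   0  -2 ]
Upper-triangular form:
[ -3  3   0    0 ]
[  0  5  15  -10 ]
[  0  0  -6    4 ]
[  0  0   0   -2 ]
det(A) = (-1)^1 * (-3) * (5) * (-6) * (-2) = 180  (1 row swap -> sign -1)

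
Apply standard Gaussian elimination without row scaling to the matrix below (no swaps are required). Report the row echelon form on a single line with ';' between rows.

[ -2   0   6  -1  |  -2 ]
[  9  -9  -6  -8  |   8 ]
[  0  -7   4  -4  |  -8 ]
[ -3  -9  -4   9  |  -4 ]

REF = [-2 0 6 -1 -2; 0 -9 21 -25/2 -1; 0 0 -37/3 103/18 -65/9; 0 0 0 802/111 2210/111]

Forward elimination:
R2 <- R2 - (-9/2)*R1:  [     0     -9     21  -25/2     -1 ]
R4 <- R4 - (3/2)*R1:  [    0    -9   -13  21/2    -1 ]
R3 <- R3 - (7/9)*R2:  [      0       0   -37/3  103/18   -65/9 ]
R4 <- R4 - (1)*R2:  [   0    0  -34   23    0 ]
R4 <- R4 - (102/37)*R3:  [        0         0         0   802/111  2210/111 ]
Row echelon form:
[ -2   0      6       -1  |        -2 ]
[  0  -9     21    -25/2  |        -1 ]
[  0   0  -37/3   103/18  |     -65/9 ]
[  0   0      0  802/111  |  2210/111 ]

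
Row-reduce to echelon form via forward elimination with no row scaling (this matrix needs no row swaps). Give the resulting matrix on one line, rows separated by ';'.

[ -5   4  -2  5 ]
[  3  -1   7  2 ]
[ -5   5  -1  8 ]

Forward elimination:
R2 <- R2 - (-3/5)*R1:  [    0   7/5  29/5     5 ]
R3 <- R3 - (1)*R1:  [ 0  1  1  3 ]
R3 <- R3 - (5/7)*R2:  [     0      0  -22/7   -4/7 ]
Row echelon form:
[ -5    4     -2     5 ]
[  0  7/5   29/5     5 ]
[  0    0  -22/7  -4/7 ]

REF = [-5 4 -2 5; 0 7/5 29/5 5; 0 0 -22/7 -4/7]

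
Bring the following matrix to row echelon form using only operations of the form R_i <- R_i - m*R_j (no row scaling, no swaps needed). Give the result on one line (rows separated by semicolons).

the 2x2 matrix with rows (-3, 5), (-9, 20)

Forward elimination:
R2 <- R2 - (3)*R1:  [ 0  5 ]
Row echelon form:
[ -3  5 ]
[  0  5 ]

REF = [-3 5; 0 5]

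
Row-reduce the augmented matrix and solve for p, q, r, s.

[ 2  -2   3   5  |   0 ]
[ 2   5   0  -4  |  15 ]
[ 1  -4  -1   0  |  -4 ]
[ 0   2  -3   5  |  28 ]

Forward elimination on [A|b]:
R2 <- R2 - (1)*R1:  [  0   7  -3  -9  15 ]
R3 <- R3 - (1/2)*R1:  [    0    -3  -5/2  -5/2    -4 ]
R3 <- R3 - (-3/7)*R2:  [      0       0  -53/14  -89/14    17/7 ]
R4 <- R4 - (2/7)*R2:  [     0      0  -15/7   53/7  166/7 ]
R4 <- R4 - (30/53)*R3:  [       0        0        0   592/53  1184/53 ]
Row echelon form:
[ 2  -2       3       5  |        0 ]
[ 0   7      -3      -9  |       15 ]
[ 0   0  -53/14  -89/14  |     17/7 ]
[ 0   0       0  592/53  |  1184/53 ]
Back-substitution:
s = (1184/53) / (592/53) = 2
r = (17/7 - (-89/14)*(2)) / (-53/14) = -4
q = (15 - (-3)*(-4) - (-9)*(2)) / 7 = 3
p = (0 - (-2)*(3) - (3)*(-4) - (5)*(2)) / 2 = 4

(4, 3, -4, 2)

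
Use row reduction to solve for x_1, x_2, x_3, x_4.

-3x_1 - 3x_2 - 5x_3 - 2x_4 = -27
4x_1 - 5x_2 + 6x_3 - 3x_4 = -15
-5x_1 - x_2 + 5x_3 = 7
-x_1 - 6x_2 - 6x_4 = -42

(0, 3, 2, 4)

Forward elimination on [A|b]:
R2 <- R2 - (-4/3)*R1:  [     0     -9   -2/3  -17/3    -51 ]
R3 <- R3 - (5/3)*R1:  [    0     4  40/3  10/3    52 ]
R4 <- R4 - (1/3)*R1:  [     0     -5    5/3  -16/3    -33 ]
R3 <- R3 - (-4/9)*R2:  [      0       0  352/27   22/27    88/3 ]
R4 <- R4 - (5/9)*R2:  [      0       0   55/27  -59/27   -14/3 ]
R4 <- R4 - (5/32)*R3:  [      0       0       0  -37/16   -37/4 ]
Row echelon form:
[ -3  -3      -5      -2  |    -27 ]
[  0  -9    -2/3   -17/3  |    -51 ]
[  0   0  352/27   22/27  |   88/3 ]
[  0   0       0  -37/16  |  -37/4 ]
Back-substitution:
x_4 = (-37/4) / (-37/16) = 4
x_3 = (88/3 - (22/27)*(4)) / (352/27) = 2
x_2 = (-51 - (-2/3)*(2) - (-17/3)*(4)) / -9 = 3
x_1 = (-27 - (-3)*(3) - (-5)*(2) - (-2)*(4)) / -3 = 0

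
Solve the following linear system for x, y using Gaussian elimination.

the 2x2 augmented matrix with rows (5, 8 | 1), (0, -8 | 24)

Forward elimination on [A|b]:
Row echelon form:
[ 5   8  |   1 ]
[ 0  -8  |  24 ]
Back-substitution:
y = (24) / -8 = -3
x = (1 - (8)*(-3)) / 5 = 5

(5, -3)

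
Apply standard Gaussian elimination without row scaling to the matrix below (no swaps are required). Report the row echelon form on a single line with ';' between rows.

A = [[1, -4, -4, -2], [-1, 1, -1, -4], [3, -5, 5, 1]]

REF = [1 -4 -4 -2; 0 -3 -5 -6; 0 0 16/3 -7]

Forward elimination:
R2 <- R2 - (-1)*R1:  [  0  -3  -5  -6 ]
R3 <- R3 - (3)*R1:  [  0   7  17   7 ]
R3 <- R3 - (-7/3)*R2:  [    0     0  16/3    -7 ]
Row echelon form:
[ 1  -4    -4  -2 ]
[ 0  -3    -5  -6 ]
[ 0   0  16/3  -7 ]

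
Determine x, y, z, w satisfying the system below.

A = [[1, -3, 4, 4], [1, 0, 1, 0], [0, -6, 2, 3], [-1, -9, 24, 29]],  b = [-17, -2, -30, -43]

(-2, 5, 0, 0)

Forward elimination on [A|b]:
R2 <- R2 - (1)*R1:  [  0   3  -3  -4  15 ]
R4 <- R4 - (-1)*R1:  [   0  -12   28   33  -60 ]
R3 <- R3 - (-2)*R2:  [  0   0  -4  -5   0 ]
R4 <- R4 - (-4)*R2:  [  0   0  16  17   0 ]
R4 <- R4 - (-4)*R3:  [  0   0   0  -3   0 ]
Row echelon form:
[ 1  -3   4   4  |  -17 ]
[ 0   3  -3  -4  |   15 ]
[ 0   0  -4  -5  |    0 ]
[ 0   0   0  -3  |    0 ]
Back-substitution:
w = (0) / -3 = 0
z = (0 - (-5)*(0)) / -4 = 0
y = (15 - (-3)*(0) - (-4)*(0)) / 3 = 5
x = (-17 - (-3)*(5) - (4)*(0) - (4)*(0)) / 1 = -2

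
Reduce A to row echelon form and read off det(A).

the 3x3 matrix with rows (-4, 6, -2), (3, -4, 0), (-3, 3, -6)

det(A) = 18

Forward elimination:
R2 <- R2 - (-3/4)*R1:  [    0   1/2  -3/2 ]
R3 <- R3 - (3/4)*R1:  [    0  -3/2  -9/2 ]
R3 <- R3 - (-3)*R2:  [  0   0  -9 ]
Upper-triangular form:
[ -4    6    -2 ]
[  0  1/2  -3/2 ]
[  0    0    -9 ]
det(A) = (-1)^0 * (-4) * (1/2) * (-9) = 18  (0 row swaps -> sign +1)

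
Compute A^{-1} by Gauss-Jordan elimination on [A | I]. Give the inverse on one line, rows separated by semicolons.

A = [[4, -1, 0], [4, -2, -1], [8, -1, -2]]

inverse = [1/4 -1/6 1/12; 0 -2/3 1/3; 1 -1/3 -1/3]

Gauss-Jordan on [A | I]:
R1 <- (1/4)*R1:  [    1  -1/4     0  |   1/4     0     0 ]
R2 <- R2 - (4)*R1:  [  0  -1  -1  |  -1   1   0 ]
R3 <- R3 - (8)*R1:  [  0   1  -2  |  -2   0   1 ]
R2 <- (1/-1)*R2:  [  0   1   1  |   1  -1   0 ]
R1 <- R1 - (-1/4)*R2:  [    1     0   1/4  |   1/2  -1/4     0 ]
R3 <- R3 - (1)*R2:  [  0   0  -3  |  -3   1   1 ]
R3 <- (1/-3)*R3:  [    0     0     1  |     1  -1/3  -1/3 ]
R1 <- R1 - (1/4)*R3:  [    1     0     0  |   1/4  -1/6  1/12 ]
R2 <- R2 - (1)*R3:  [    0     1     0  |     0  -2/3   1/3 ]
Right block of [I | A^{-1}] is the inverse:
[ 1/4  -1/6  1/12 ]
[   0  -2/3   1/3 ]
[   1  -1/3  -1/3 ]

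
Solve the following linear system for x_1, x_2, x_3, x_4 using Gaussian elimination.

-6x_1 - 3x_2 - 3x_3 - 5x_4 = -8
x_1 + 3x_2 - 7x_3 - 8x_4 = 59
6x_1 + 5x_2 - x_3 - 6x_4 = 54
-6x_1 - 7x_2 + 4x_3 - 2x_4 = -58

Forward elimination on [A|b]:
R2 <- R2 - (-1/6)*R1:  [     0    5/2  -15/2  -53/6  173/3 ]
R3 <- R3 - (-1)*R1:  [   0    2   -4  -11   46 ]
R4 <- R4 - (1)*R1:  [   0   -4    7    3  -50 ]
R3 <- R3 - (4/5)*R2:  [      0       0       2  -59/15   -2/15 ]
R4 <- R4 - (-8/5)*R2:  [       0        0       -5  -167/15   634/15 ]
R4 <- R4 - (-5/2)*R3:  [       0        0        0  -629/30   629/15 ]
Row echelon form:
[ -6   -3     -3       -5  |      -8 ]
[  0  5/2  -15/2    -53/6  |   173/3 ]
[  0    0      2   -59/15  |   -2/15 ]
[  0    0      0  -629/30  |  629/15 ]
Back-substitution:
x_4 = (629/15) / (-629/30) = -2
x_3 = (-2/15 - (-59/15)*(-2)) / 2 = -4
x_2 = (173/3 - (-15/2)*(-4) - (-53/6)*(-2)) / (5/2) = 4
x_1 = (-8 - (-3)*(4) - (-3)*(-4) - (-5)*(-2)) / -6 = 3

(3, 4, -4, -2)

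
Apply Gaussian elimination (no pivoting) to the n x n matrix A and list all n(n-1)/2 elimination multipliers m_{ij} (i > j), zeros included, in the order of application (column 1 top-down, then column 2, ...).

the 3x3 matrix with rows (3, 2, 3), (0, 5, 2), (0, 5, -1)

Forward elimination:
R2: entry in column 1 is already 0 -> m_{21} = 0 (no row operation needed)
R3: entry in column 1 is already 0 -> m_{31} = 0 (no row operation needed)
R3 <- R3 - (1)*R2:  [  0   0  -3 ]
Multipliers (in order of application): m_{21} = 0, m_{31} = 0, m_{32} = 1

multipliers: 0, 0, 1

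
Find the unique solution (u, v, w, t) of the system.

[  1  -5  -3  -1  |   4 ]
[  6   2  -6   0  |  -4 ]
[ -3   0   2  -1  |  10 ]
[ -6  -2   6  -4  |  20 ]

Forward elimination on [A|b]:
R2 <- R2 - (6)*R1:  [   0   32   12    6  -28 ]
R3 <- R3 - (-3)*R1:  [   0  -15   -7   -4   22 ]
R4 <- R4 - (-6)*R1:  [   0  -32  -12  -10   44 ]
R3 <- R3 - (-15/32)*R2:  [      0       0   -11/8  -19/16    71/8 ]
R4 <- R4 - (-1)*R2:  [  0   0   0  -4  16 ]
Row echelon form:
[ 1  -5     -3      -1  |     4 ]
[ 0  32     12       6  |   -28 ]
[ 0   0  -11/8  -19/16  |  71/8 ]
[ 0   0      0      -4  |    16 ]
Back-substitution:
t = (16) / -4 = -4
w = (71/8 - (-19/16)*(-4)) / (-11/8) = -3
v = (-28 - (12)*(-3) - (6)*(-4)) / 32 = 1
u = (4 - (-5)*(1) - (-3)*(-3) - (-1)*(-4)) / 1 = -4

(-4, 1, -3, -4)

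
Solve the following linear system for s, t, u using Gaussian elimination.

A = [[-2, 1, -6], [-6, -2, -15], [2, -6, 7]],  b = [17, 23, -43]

Forward elimination on [A|b]:
R2 <- R2 - (3)*R1:  [   0   -5    3  -28 ]
R3 <- R3 - (-1)*R1:  [   0   -5    1  -26 ]
R3 <- R3 - (1)*R2:  [  0   0  -2   2 ]
Row echelon form:
[ -2   1  -6  |   17 ]
[  0  -5   3  |  -28 ]
[  0   0  -2  |    2 ]
Back-substitution:
u = (2) / -2 = -1
t = (-28 - (3)*(-1)) / -5 = 5
s = (17 - (1)*(5) - (-6)*(-1)) / -2 = -3

(-3, 5, -1)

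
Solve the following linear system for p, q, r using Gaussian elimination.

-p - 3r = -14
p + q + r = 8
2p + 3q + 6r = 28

(5, 0, 3)

Forward elimination on [A|b]:
R2 <- R2 - (-1)*R1:  [  0   1  -2  -6 ]
R3 <- R3 - (-2)*R1:  [ 0  3  0  0 ]
R3 <- R3 - (3)*R2:  [  0   0   6  18 ]
Row echelon form:
[ -1  0  -3  |  -14 ]
[  0  1  -2  |   -6 ]
[  0  0   6  |   18 ]
Back-substitution:
r = (18) / 6 = 3
q = (-6 - (-2)*(3)) / 1 = 0
p = (-14 - (-3)*(3)) / -1 = 5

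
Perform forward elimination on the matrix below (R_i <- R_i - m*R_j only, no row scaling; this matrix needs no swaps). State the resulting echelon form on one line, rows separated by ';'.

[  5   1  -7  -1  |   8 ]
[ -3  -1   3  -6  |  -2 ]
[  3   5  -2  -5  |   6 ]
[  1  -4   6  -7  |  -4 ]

Forward elimination:
R2 <- R2 - (-3/5)*R1:  [     0   -2/5   -6/5  -33/5   14/5 ]
R3 <- R3 - (3/5)*R1:  [     0   22/5   11/5  -22/5    6/5 ]
R4 <- R4 - (1/5)*R1:  [     0  -21/5   37/5  -34/5  -28/5 ]
R3 <- R3 - (-11)*R2:  [   0    0  -11  -77   32 ]
R4 <- R4 - (21/2)*R2:  [     0      0     20  125/2    -35 ]
R4 <- R4 - (-20/11)*R3:  [      0       0       0  -155/2  255/11 ]
Row echelon form:
[ 5     1    -7      -1  |       8 ]
[ 0  -2/5  -6/5   -33/5  |    14/5 ]
[ 0     0   -11     -77  |      32 ]
[ 0     0     0  -155/2  |  255/11 ]

REF = [5 1 -7 -1 8; 0 -2/5 -6/5 -33/5 14/5; 0 0 -11 -77 32; 0 0 0 -155/2 255/11]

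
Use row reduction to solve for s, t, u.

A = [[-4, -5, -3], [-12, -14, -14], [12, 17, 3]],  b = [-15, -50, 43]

(-4, 5, 2)

Forward elimination on [A|b]:
R2 <- R2 - (3)*R1:  [  0   1  -5  -5 ]
R3 <- R3 - (-3)*R1:  [  0   2  -6  -2 ]
R3 <- R3 - (2)*R2:  [ 0  0  4  8 ]
Row echelon form:
[ -4  -5  -3  |  -15 ]
[  0   1  -5  |   -5 ]
[  0   0   4  |    8 ]
Back-substitution:
u = (8) / 4 = 2
t = (-5 - (-5)*(2)) / 1 = 5
s = (-15 - (-5)*(5) - (-3)*(2)) / -4 = -4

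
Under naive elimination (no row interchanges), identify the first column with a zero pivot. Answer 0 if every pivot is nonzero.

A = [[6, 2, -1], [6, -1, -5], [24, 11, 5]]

first zero-pivot column = 0

Naive forward elimination:
R2 <- R2 - (1)*R1:  [  0  -3  -4 ]
R3 <- R3 - (4)*R1:  [ 0  3  9 ]
R3 <- R3 - (-1)*R2:  [ 0  0  5 ]
All pivots nonzero; naive elimination completes without hitting a zero pivot.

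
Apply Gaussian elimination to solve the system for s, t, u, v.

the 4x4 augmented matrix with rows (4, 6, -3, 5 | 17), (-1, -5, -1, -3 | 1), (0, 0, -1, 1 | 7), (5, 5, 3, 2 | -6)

Forward elimination on [A|b]:
R2 <- R2 - (-1/4)*R1:  [    0  -7/2  -7/4  -7/4  21/4 ]
R4 <- R4 - (5/4)*R1:  [      0    -5/2    27/4   -17/4  -109/4 ]
R4 <- R4 - (5/7)*R2:  [   0    0    8   -3  -31 ]
R4 <- R4 - (-8)*R3:  [  0   0   0   5  25 ]
Row echelon form:
[ 4     6    -3     5  |    17 ]
[ 0  -7/2  -7/4  -7/4  |  21/4 ]
[ 0     0    -1     1  |     7 ]
[ 0     0     0     5  |    25 ]
Back-substitution:
v = (25) / 5 = 5
u = (7 - (1)*(5)) / -1 = -2
t = (21/4 - (-7/4)*(-2) - (-7/4)*(5)) / (-7/2) = -3
s = (17 - (6)*(-3) - (-3)*(-2) - (5)*(5)) / 4 = 1

(1, -3, -2, 5)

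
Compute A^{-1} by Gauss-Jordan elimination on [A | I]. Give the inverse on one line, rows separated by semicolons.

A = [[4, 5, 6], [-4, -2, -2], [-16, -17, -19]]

inverse = [1/3 -7/12 1/6; -11/3 5/3 -4/3; 3 -1 1]

Gauss-Jordan on [A | I]:
R1 <- (1/4)*R1:  [   1  5/4  3/2  |  1/4    0    0 ]
R2 <- R2 - (-4)*R1:  [ 0  3  4  |  1  1  0 ]
R3 <- R3 - (-16)*R1:  [ 0  3  5  |  4  0  1 ]
R2 <- (1/3)*R2:  [   0    1  4/3  |  1/3  1/3    0 ]
R1 <- R1 - (5/4)*R2:  [     1      0   -1/6  |   -1/6  -5/12      0 ]
R3 <- R3 - (3)*R2:  [  0   0   1  |   3  -1   1 ]
R1 <- R1 - (-1/6)*R3:  [     1      0      0  |    1/3  -7/12    1/6 ]
R2 <- R2 - (4/3)*R3:  [     0      1      0  |  -11/3    5/3   -4/3 ]
Right block of [I | A^{-1}] is the inverse:
[   1/3  -7/12   1/6 ]
[ -11/3    5/3  -4/3 ]
[     3     -1     1 ]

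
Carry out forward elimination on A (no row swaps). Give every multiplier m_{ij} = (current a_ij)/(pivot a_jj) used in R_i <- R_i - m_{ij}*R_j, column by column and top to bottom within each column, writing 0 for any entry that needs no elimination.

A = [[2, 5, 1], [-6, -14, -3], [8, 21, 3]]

multipliers: -3, 4, 1

Forward elimination:
R2 <- R2 - (-3)*R1:  [ 0  1  0 ]
R3 <- R3 - (4)*R1:  [  0   1  -1 ]
R3 <- R3 - (1)*R2:  [  0   0  -1 ]
Multipliers (in order of application): m_{21} = -3, m_{31} = 4, m_{32} = 1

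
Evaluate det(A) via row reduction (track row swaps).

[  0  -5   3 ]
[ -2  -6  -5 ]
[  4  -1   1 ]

det(A) = 168

Forward elimination:
R1 <-> R2   (pivot in column 1 was zero)
[ -2  -6  -5 ]
[  0  -5   3 ]
[  4  -1   1 ]
R3 <- R3 - (-2)*R1:  [   0  -13   -9 ]
R3 <- R3 - (13/5)*R2:  [     0      0  -84/5 ]
Upper-triangular form:
[ -2  -6     -5 ]
[  0  -5      3 ]
[  0   0  -84/5 ]
det(A) = (-1)^1 * (-2) * (-5) * (-84/5) = 168  (1 row swap -> sign -1)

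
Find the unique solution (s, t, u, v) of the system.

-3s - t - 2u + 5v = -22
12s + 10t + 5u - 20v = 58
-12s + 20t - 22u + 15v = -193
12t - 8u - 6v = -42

Forward elimination on [A|b]:
R2 <- R2 - (-4)*R1:  [   0    6   -3    0  -30 ]
R3 <- R3 - (4)*R1:  [    0    24   -14    -5  -105 ]
R3 <- R3 - (4)*R2:  [  0   0  -2  -5  15 ]
R4 <- R4 - (2)*R2:  [  0   0  -2  -6  18 ]
R4 <- R4 - (1)*R3:  [  0   0   0  -1   3 ]
Row echelon form:
[ -3  -1  -2   5  |  -22 ]
[  0   6  -3   0  |  -30 ]
[  0   0  -2  -5  |   15 ]
[  0   0   0  -1  |    3 ]
Back-substitution:
v = (3) / -1 = -3
u = (15 - (-5)*(-3)) / -2 = 0
t = (-30 - (-3)*(0)) / 6 = -5
s = (-22 - (-1)*(-5) - (-2)*(0) - (5)*(-3)) / -3 = 4

(4, -5, 0, -3)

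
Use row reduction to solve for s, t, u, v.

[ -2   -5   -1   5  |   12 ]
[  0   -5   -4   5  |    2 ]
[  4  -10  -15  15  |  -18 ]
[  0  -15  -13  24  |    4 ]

(-2, -2, 2, 0)

Forward elimination on [A|b]:
R3 <- R3 - (-2)*R1:  [   0  -20  -17   25    6 ]
R3 <- R3 - (4)*R2:  [  0   0  -1   5  -2 ]
R4 <- R4 - (3)*R2:  [  0   0  -1   9  -2 ]
R4 <- R4 - (1)*R3:  [ 0  0  0  4  0 ]
Row echelon form:
[ -2  -5  -1  5  |  12 ]
[  0  -5  -4  5  |   2 ]
[  0   0  -1  5  |  -2 ]
[  0   0   0  4  |   0 ]
Back-substitution:
v = (0) / 4 = 0
u = (-2 - (5)*(0)) / -1 = 2
t = (2 - (-4)*(2) - (5)*(0)) / -5 = -2
s = (12 - (-5)*(-2) - (-1)*(2) - (5)*(0)) / -2 = -2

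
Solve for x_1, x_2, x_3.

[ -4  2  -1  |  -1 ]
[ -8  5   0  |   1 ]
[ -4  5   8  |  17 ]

Forward elimination on [A|b]:
R2 <- R2 - (2)*R1:  [ 0  1  2  3 ]
R3 <- R3 - (1)*R1:  [  0   3   9  18 ]
R3 <- R3 - (3)*R2:  [ 0  0  3  9 ]
Row echelon form:
[ -4  2  -1  |  -1 ]
[  0  1   2  |   3 ]
[  0  0   3  |   9 ]
Back-substitution:
x_3 = (9) / 3 = 3
x_2 = (3 - (2)*(3)) / 1 = -3
x_1 = (-1 - (2)*(-3) - (-1)*(3)) / -4 = -2

(-2, -3, 3)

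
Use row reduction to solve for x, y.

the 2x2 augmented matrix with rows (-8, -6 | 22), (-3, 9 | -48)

Forward elimination on [A|b]:
R2 <- R2 - (3/8)*R1:  [      0    45/4  -225/4 ]
Row echelon form:
[ -8    -6  |      22 ]
[  0  45/4  |  -225/4 ]
Back-substitution:
y = (-225/4) / (45/4) = -5
x = (22 - (-6)*(-5)) / -8 = 1

(1, -5)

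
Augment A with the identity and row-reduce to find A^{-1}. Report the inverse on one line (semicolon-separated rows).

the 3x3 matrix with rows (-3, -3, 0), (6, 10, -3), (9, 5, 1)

Gauss-Jordan on [A | I]:
R1 <- (1/-3)*R1:  [    1     1     0  |  -1/3     0     0 ]
R2 <- R2 - (6)*R1:  [  0   4  -3  |   2   1   0 ]
R3 <- R3 - (9)*R1:  [  0  -4   1  |   3   0   1 ]
R2 <- (1/4)*R2:  [    0     1  -3/4  |   1/2   1/4     0 ]
R1 <- R1 - (1)*R2:  [    1     0   3/4  |  -5/6  -1/4     0 ]
R3 <- R3 - (-4)*R2:  [  0   0  -2  |   5   1   1 ]
R3 <- (1/-2)*R3:  [    0     0     1  |  -5/2  -1/2  -1/2 ]
R1 <- R1 - (3/4)*R3:  [     1      0      0  |  25/24    1/8    3/8 ]
R2 <- R2 - (-3/4)*R3:  [     0      1      0  |  -11/8   -1/8   -3/8 ]
Right block of [I | A^{-1}] is the inverse:
[ 25/24   1/8   3/8 ]
[ -11/8  -1/8  -3/8 ]
[  -5/2  -1/2  -1/2 ]

inverse = [25/24 1/8 3/8; -11/8 -1/8 -3/8; -5/2 -1/2 -1/2]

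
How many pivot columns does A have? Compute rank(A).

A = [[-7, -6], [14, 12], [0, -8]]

rank(A) = 2

Row reduction:
R2 <- R2 - (-2)*R1:  [ 0  0 ]
R2 <-> R3   (pivot in column 2 was zero)
[ -7  -6 ]
[  0  -8 ]
[  0   0 ]
Row echelon form:
[ -7  -6 ]
[  0  -8 ]
[  0   0 ]
Nonzero rows / pivot columns: 2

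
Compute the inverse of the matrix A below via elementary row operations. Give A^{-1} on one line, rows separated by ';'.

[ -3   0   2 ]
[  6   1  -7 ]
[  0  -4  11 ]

Gauss-Jordan on [A | I]:
R1 <- (1/-3)*R1:  [    1     0  -2/3  |  -1/3     0     0 ]
R2 <- R2 - (6)*R1:  [  0   1  -3  |   2   1   0 ]
R3 <- R3 - (-4)*R2:  [  0   0  -1  |   8   4   1 ]
R3 <- (1/-1)*R3:  [  0   0   1  |  -8  -4  -1 ]
R1 <- R1 - (-2/3)*R3:  [     1      0      0  |  -17/3   -8/3   -2/3 ]
R2 <- R2 - (-3)*R3:  [   0    1    0  |  -22  -11   -3 ]
Right block of [I | A^{-1}] is the inverse:
[ -17/3  -8/3  -2/3 ]
[   -22   -11    -3 ]
[    -8    -4    -1 ]

inverse = [-17/3 -8/3 -2/3; -22 -11 -3; -8 -4 -1]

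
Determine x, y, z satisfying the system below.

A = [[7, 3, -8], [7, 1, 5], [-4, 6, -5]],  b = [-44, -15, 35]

Forward elimination on [A|b]:
R2 <- R2 - (1)*R1:  [  0  -2  13  29 ]
R3 <- R3 - (-4/7)*R1:  [     0   54/7  -67/7   69/7 ]
R3 <- R3 - (-27/7)*R2:  [     0      0  284/7  852/7 ]
Row echelon form:
[ 7   3     -8  |    -44 ]
[ 0  -2     13  |     29 ]
[ 0   0  284/7  |  852/7 ]
Back-substitution:
z = (852/7) / (284/7) = 3
y = (29 - (13)*(3)) / -2 = 5
x = (-44 - (3)*(5) - (-8)*(3)) / 7 = -5

(-5, 5, 3)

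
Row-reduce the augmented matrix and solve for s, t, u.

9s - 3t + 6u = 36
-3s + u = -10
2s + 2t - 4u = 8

Forward elimination on [A|b]:
R2 <- R2 - (-1/3)*R1:  [  0  -1   3   2 ]
R3 <- R3 - (2/9)*R1:  [     0    8/3  -16/3      0 ]
R3 <- R3 - (-8/3)*R2:  [    0     0   8/3  16/3 ]
Row echelon form:
[ 9  -3    6  |    36 ]
[ 0  -1    3  |     2 ]
[ 0   0  8/3  |  16/3 ]
Back-substitution:
u = (16/3) / (8/3) = 2
t = (2 - (3)*(2)) / -1 = 4
s = (36 - (-3)*(4) - (6)*(2)) / 9 = 4

(4, 4, 2)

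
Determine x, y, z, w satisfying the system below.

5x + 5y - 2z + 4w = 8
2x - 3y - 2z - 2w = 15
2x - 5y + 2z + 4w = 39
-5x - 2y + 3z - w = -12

(1, -5, -4, 5)

Forward elimination on [A|b]:
R2 <- R2 - (2/5)*R1:  [     0     -5   -6/5  -18/5   59/5 ]
R3 <- R3 - (2/5)*R1:  [     0     -7   14/5   12/5  179/5 ]
R4 <- R4 - (-1)*R1:  [  0   3   1   3  -4 ]
R3 <- R3 - (7/5)*R2:  [      0       0  112/25  186/25  482/25 ]
R4 <- R4 - (-3/5)*R2:  [     0      0   7/25  21/25  77/25 ]
R4 <- R4 - (1/16)*R3:  [    0     0     0   3/8  15/8 ]
Row echelon form:
[ 5   5      -2       4  |       8 ]
[ 0  -5    -6/5   -18/5  |    59/5 ]
[ 0   0  112/25  186/25  |  482/25 ]
[ 0   0       0     3/8  |    15/8 ]
Back-substitution:
w = (15/8) / (3/8) = 5
z = (482/25 - (186/25)*(5)) / (112/25) = -4
y = (59/5 - (-6/5)*(-4) - (-18/5)*(5)) / -5 = -5
x = (8 - (5)*(-5) - (-2)*(-4) - (4)*(5)) / 5 = 1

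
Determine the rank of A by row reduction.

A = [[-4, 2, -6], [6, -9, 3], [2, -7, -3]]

Row reduction:
R2 <- R2 - (-3/2)*R1:  [  0  -6  -6 ]
R3 <- R3 - (-1/2)*R1:  [  0  -6  -6 ]
R3 <- R3 - (1)*R2:  [ 0  0  0 ]
Row echelon form:
[ -4   2  -6 ]
[  0  -6  -6 ]
[  0   0   0 ]
Nonzero rows / pivot columns: 2

rank(A) = 2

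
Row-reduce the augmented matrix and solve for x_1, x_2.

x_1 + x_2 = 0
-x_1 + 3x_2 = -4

(1, -1)

Forward elimination on [A|b]:
R2 <- R2 - (-1)*R1:  [  0   4  -4 ]
Row echelon form:
[ 1  1  |   0 ]
[ 0  4  |  -4 ]
Back-substitution:
x_2 = (-4) / 4 = -1
x_1 = (0 - (1)*(-1)) / 1 = 1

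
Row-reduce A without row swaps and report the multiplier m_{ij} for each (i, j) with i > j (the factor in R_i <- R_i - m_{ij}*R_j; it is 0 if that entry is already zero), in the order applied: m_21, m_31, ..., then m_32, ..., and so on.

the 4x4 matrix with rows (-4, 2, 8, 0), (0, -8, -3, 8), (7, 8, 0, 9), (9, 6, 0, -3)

multipliers: 0, -7/4, -9/4, -23/16, -21/16, 45/31

Forward elimination:
R2: entry in column 1 is already 0 -> m_{21} = 0 (no row operation needed)
R3 <- R3 - (-7/4)*R1:  [    0  23/2    14     9 ]
R4 <- R4 - (-9/4)*R1:  [    0  21/2    18    -3 ]
R3 <- R3 - (-23/16)*R2:  [      0       0  155/16    41/2 ]
R4 <- R4 - (-21/16)*R2:  [      0       0  225/16    15/2 ]
R4 <- R4 - (45/31)*R3:  [       0        0        0  -690/31 ]
Multipliers (in order of application): m_{21} = 0, m_{31} = -7/4, m_{41} = -9/4, m_{32} = -23/16, m_{42} = -21/16, m_{43} = 45/31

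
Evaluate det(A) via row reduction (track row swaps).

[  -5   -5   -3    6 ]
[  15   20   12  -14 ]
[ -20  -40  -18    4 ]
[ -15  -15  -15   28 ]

det(A) = -900

Forward elimination:
R2 <- R2 - (-3)*R1:  [ 0  5  3  4 ]
R3 <- R3 - (4)*R1:  [   0  -20   -6  -20 ]
R4 <- R4 - (3)*R1:  [  0   0  -6  10 ]
R3 <- R3 - (-4)*R2:  [  0   0   6  -4 ]
R4 <- R4 - (-1)*R3:  [ 0  0  0  6 ]
Upper-triangular form:
[ -5  -5  -3   6 ]
[  0   5   3   4 ]
[  0   0   6  -4 ]
[  0   0   0   6 ]
det(A) = (-1)^0 * (-5) * (5) * (6) * (6) = -900  (0 row swaps -> sign +1)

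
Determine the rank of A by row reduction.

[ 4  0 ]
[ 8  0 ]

rank(A) = 1

Row reduction:
R2 <- R2 - (2)*R1:  [ 0  0 ]
Row echelon form:
[ 4  0 ]
[ 0  0 ]
Nonzero rows / pivot columns: 1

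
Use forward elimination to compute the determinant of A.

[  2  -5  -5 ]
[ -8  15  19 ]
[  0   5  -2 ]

det(A) = 30

Forward elimination:
R2 <- R2 - (-4)*R1:  [  0  -5  -1 ]
R3 <- R3 - (-1)*R2:  [  0   0  -3 ]
Upper-triangular form:
[ 2  -5  -5 ]
[ 0  -5  -1 ]
[ 0   0  -3 ]
det(A) = (-1)^0 * (2) * (-5) * (-3) = 30  (0 row swaps -> sign +1)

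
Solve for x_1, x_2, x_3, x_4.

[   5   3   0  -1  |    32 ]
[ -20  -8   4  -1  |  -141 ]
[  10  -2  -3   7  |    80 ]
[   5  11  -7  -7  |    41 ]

Forward elimination on [A|b]:
R2 <- R2 - (-4)*R1:  [   0    4    4   -5  -13 ]
R3 <- R3 - (2)*R1:  [  0  -8  -3   9  16 ]
R4 <- R4 - (1)*R1:  [  0   8  -7  -6   9 ]
R3 <- R3 - (-2)*R2:  [   0    0    5   -1  -10 ]
R4 <- R4 - (2)*R2:  [   0    0  -15    4   35 ]
R4 <- R4 - (-3)*R3:  [ 0  0  0  1  5 ]
Row echelon form:
[ 5  3  0  -1  |   32 ]
[ 0  4  4  -5  |  -13 ]
[ 0  0  5  -1  |  -10 ]
[ 0  0  0   1  |    5 ]
Back-substitution:
x_4 = (5) / 1 = 5
x_3 = (-10 - (-1)*(5)) / 5 = -1
x_2 = (-13 - (4)*(-1) - (-5)*(5)) / 4 = 4
x_1 = (32 - (3)*(4) - (-1)*(5)) / 5 = 5

(5, 4, -1, 5)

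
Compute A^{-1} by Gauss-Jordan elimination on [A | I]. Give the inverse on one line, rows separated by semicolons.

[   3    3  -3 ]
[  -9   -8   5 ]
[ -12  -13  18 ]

Gauss-Jordan on [A | I]:
R1 <- (1/3)*R1:  [   1    1   -1  |  1/3    0    0 ]
R2 <- R2 - (-9)*R1:  [  0   1  -4  |   3   1   0 ]
R3 <- R3 - (-12)*R1:  [  0  -1   6  |   4   0   1 ]
R1 <- R1 - (1)*R2:  [    1     0     3  |  -8/3    -1     0 ]
R3 <- R3 - (-1)*R2:  [ 0  0  2  |  7  1  1 ]
R3 <- (1/2)*R3:  [   0    0    1  |  7/2  1/2  1/2 ]
R1 <- R1 - (3)*R3:  [     1      0      0  |  -79/6   -5/2   -3/2 ]
R2 <- R2 - (-4)*R3:  [  0   1   0  |  17   3   2 ]
Right block of [I | A^{-1}] is the inverse:
[ -79/6  -5/2  -3/2 ]
[    17     3     2 ]
[   7/2   1/2   1/2 ]

inverse = [-79/6 -5/2 -3/2; 17 3 2; 7/2 1/2 1/2]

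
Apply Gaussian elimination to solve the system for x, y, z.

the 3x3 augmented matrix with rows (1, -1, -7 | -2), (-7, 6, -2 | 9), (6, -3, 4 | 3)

(3, 5, 0)

Forward elimination on [A|b]:
R2 <- R2 - (-7)*R1:  [   0   -1  -51   -5 ]
R3 <- R3 - (6)*R1:  [  0   3  46  15 ]
R3 <- R3 - (-3)*R2:  [    0     0  -107     0 ]
Row echelon form:
[ 1  -1    -7  |  -2 ]
[ 0  -1   -51  |  -5 ]
[ 0   0  -107  |   0 ]
Back-substitution:
z = (0) / -107 = 0
y = (-5 - (-51)*(0)) / -1 = 5
x = (-2 - (-1)*(5) - (-7)*(0)) / 1 = 3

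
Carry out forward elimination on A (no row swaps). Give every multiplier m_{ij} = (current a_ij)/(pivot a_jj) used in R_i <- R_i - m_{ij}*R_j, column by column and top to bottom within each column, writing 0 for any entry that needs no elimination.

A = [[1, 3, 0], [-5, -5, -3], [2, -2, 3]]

multipliers: -5, 2, -4/5

Forward elimination:
R2 <- R2 - (-5)*R1:  [  0  10  -3 ]
R3 <- R3 - (2)*R1:  [  0  -8   3 ]
R3 <- R3 - (-4/5)*R2:  [   0    0  3/5 ]
Multipliers (in order of application): m_{21} = -5, m_{31} = 2, m_{32} = -4/5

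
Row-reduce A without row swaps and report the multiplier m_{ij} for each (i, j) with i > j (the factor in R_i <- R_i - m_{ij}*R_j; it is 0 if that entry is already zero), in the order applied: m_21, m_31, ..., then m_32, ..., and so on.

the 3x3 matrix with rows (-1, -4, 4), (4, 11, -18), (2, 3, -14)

Forward elimination:
R2 <- R2 - (-4)*R1:  [  0  -5  -2 ]
R3 <- R3 - (-2)*R1:  [  0  -5  -6 ]
R3 <- R3 - (1)*R2:  [  0   0  -4 ]
Multipliers (in order of application): m_{21} = -4, m_{31} = -2, m_{32} = 1

multipliers: -4, -2, 1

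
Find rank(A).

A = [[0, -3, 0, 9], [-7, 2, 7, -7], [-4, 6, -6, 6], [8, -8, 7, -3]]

Row reduction:
R1 <-> R2   (pivot in column 1 was zero)
[ -7   2   7  -7 ]
[  0  -3   0   9 ]
[ -4   6  -6   6 ]
[  8  -8   7  -3 ]
R3 <- R3 - (4/7)*R1:  [    0  34/7   -10    10 ]
R4 <- R4 - (-8/7)*R1:  [     0  -40/7     15    -11 ]
R3 <- R3 - (-34/21)*R2:  [     0      0    -10  172/7 ]
R4 <- R4 - (40/21)*R2:  [      0       0      15  -197/7 ]
R4 <- R4 - (-3/2)*R3:  [    0     0     0  61/7 ]
Row echelon form:
[ -7   2    7     -7 ]
[  0  -3    0      9 ]
[  0   0  -10  172/7 ]
[  0   0    0   61/7 ]
Nonzero rows / pivot columns: 4

rank(A) = 4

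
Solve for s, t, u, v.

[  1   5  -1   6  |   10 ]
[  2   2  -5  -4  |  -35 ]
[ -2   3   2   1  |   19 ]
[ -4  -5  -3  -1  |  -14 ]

Forward elimination on [A|b]:
R2 <- R2 - (2)*R1:  [   0   -8   -3  -16  -55 ]
R3 <- R3 - (-2)*R1:  [  0  13   0  13  39 ]
R4 <- R4 - (-4)*R1:  [  0  15  -7  23  26 ]
R3 <- R3 - (-13/8)*R2:  [      0       0   -39/8     -13  -403/8 ]
R4 <- R4 - (-15/8)*R2:  [      0       0  -101/8      -7  -617/8 ]
R4 <- R4 - (101/39)*R3:  [     0      0      0   80/3  160/3 ]
Row echelon form:
[ 1   5     -1     6  |      10 ]
[ 0  -8     -3   -16  |     -55 ]
[ 0   0  -39/8   -13  |  -403/8 ]
[ 0   0      0  80/3  |   160/3 ]
Back-substitution:
v = (160/3) / (80/3) = 2
u = (-403/8 - (-13)*(2)) / (-39/8) = 5
t = (-55 - (-3)*(5) - (-16)*(2)) / -8 = 1
s = (10 - (5)*(1) - (-1)*(5) - (6)*(2)) / 1 = -2

(-2, 1, 5, 2)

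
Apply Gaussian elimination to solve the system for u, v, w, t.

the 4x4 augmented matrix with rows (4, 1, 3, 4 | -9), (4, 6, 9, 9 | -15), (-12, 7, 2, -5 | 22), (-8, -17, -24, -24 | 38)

Forward elimination on [A|b]:
R2 <- R2 - (1)*R1:  [  0   5   6   5  -6 ]
R3 <- R3 - (-3)*R1:  [  0  10  11   7  -5 ]
R4 <- R4 - (-2)*R1:  [   0  -15  -18  -16   20 ]
R3 <- R3 - (2)*R2:  [  0   0  -1  -3   7 ]
R4 <- R4 - (-3)*R2:  [  0   0   0  -1   2 ]
Row echelon form:
[ 4  1   3   4  |  -9 ]
[ 0  5   6   5  |  -6 ]
[ 0  0  -1  -3  |   7 ]
[ 0  0   0  -1  |   2 ]
Back-substitution:
t = (2) / -1 = -2
w = (7 - (-3)*(-2)) / -1 = -1
v = (-6 - (6)*(-1) - (5)*(-2)) / 5 = 2
u = (-9 - (1)*(2) - (3)*(-1) - (4)*(-2)) / 4 = 0

(0, 2, -1, -2)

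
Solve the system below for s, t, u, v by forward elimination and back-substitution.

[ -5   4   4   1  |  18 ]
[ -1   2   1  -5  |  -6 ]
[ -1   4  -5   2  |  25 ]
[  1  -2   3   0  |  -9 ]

(1, 5, 0, 3)

Forward elimination on [A|b]:
R2 <- R2 - (1/5)*R1:  [     0    6/5    1/5  -26/5  -48/5 ]
R3 <- R3 - (1/5)*R1:  [     0   16/5  -29/5    9/5  107/5 ]
R4 <- R4 - (-1/5)*R1:  [     0   -6/5   19/5    1/5  -27/5 ]
R3 <- R3 - (8/3)*R2:  [     0      0  -19/3   47/3     47 ]
R4 <- R4 - (-1)*R2:  [   0    0    4   -5  -15 ]
R4 <- R4 - (-12/19)*R3:  [      0       0       0   93/19  279/19 ]
Row echelon form:
[ -5    4      4      1  |      18 ]
[  0  6/5    1/5  -26/5  |   -48/5 ]
[  0    0  -19/3   47/3  |      47 ]
[  0    0      0  93/19  |  279/19 ]
Back-substitution:
v = (279/19) / (93/19) = 3
u = (47 - (47/3)*(3)) / (-19/3) = 0
t = (-48/5 - (1/5)*(0) - (-26/5)*(3)) / (6/5) = 5
s = (18 - (4)*(5) - (4)*(0) - (1)*(3)) / -5 = 1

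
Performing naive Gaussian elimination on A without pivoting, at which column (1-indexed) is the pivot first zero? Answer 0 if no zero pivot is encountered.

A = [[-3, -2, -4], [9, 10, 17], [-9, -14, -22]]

Naive forward elimination:
R2 <- R2 - (-3)*R1:  [ 0  4  5 ]
R3 <- R3 - (3)*R1:  [   0   -8  -10 ]
R3 <- R3 - (-2)*R2:  [ 0  0  0 ]
Matrix at this point:
[ -3  -2  -4 ]
[  0   4   5 ]
[  0   0   0 ]
Pivot entry (3,3) in the last row is zero and there are no rows below to swap with -> zero pivot in column 3 (A is singular).

first zero-pivot column = 3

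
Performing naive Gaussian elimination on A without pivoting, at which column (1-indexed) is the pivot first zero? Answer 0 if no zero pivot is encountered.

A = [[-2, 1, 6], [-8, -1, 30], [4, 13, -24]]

first zero-pivot column = 0

Naive forward elimination:
R2 <- R2 - (4)*R1:  [  0  -5   6 ]
R3 <- R3 - (-2)*R1:  [   0   15  -12 ]
R3 <- R3 - (-3)*R2:  [ 0  0  6 ]
All pivots nonzero; naive elimination completes without hitting a zero pivot.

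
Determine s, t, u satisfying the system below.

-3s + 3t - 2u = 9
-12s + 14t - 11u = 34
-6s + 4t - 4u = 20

(-4, -1, 0)

Forward elimination on [A|b]:
R2 <- R2 - (4)*R1:  [  0   2  -3  -2 ]
R3 <- R3 - (2)*R1:  [  0  -2   0   2 ]
R3 <- R3 - (-1)*R2:  [  0   0  -3   0 ]
Row echelon form:
[ -3  3  -2  |   9 ]
[  0  2  -3  |  -2 ]
[  0  0  -3  |   0 ]
Back-substitution:
u = (0) / -3 = 0
t = (-2 - (-3)*(0)) / 2 = -1
s = (9 - (3)*(-1) - (-2)*(0)) / -3 = -4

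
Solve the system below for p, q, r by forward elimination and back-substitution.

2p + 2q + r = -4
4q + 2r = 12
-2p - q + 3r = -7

Forward elimination on [A|b]:
R3 <- R3 - (-1)*R1:  [   0    1    4  -11 ]
R3 <- R3 - (1/4)*R2:  [   0    0  7/2  -14 ]
Row echelon form:
[ 2  2    1  |   -4 ]
[ 0  4    2  |   12 ]
[ 0  0  7/2  |  -14 ]
Back-substitution:
r = (-14) / (7/2) = -4
q = (12 - (2)*(-4)) / 4 = 5
p = (-4 - (2)*(5) - (1)*(-4)) / 2 = -5

(-5, 5, -4)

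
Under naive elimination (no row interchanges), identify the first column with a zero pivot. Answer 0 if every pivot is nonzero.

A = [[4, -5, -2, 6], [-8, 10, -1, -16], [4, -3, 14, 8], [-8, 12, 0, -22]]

Naive forward elimination:
R2 <- R2 - (-2)*R1:  [  0   0  -5  -4 ]
R3 <- R3 - (1)*R1:  [  0   2  16   2 ]
R4 <- R4 - (-2)*R1:  [   0    2   -4  -10 ]
Matrix at this point:
[ 4  -5  -2    6 ]
[ 0   0  -5   -4 ]
[ 0   2  16    2 ]
[ 0   2  -4  -10 ]
Pivot entry (2,2) is zero but row 3 has 2 in column 2 -> naive elimination stops; a row interchange (e.g. R2 <-> R3) would be required here.

first zero-pivot column = 2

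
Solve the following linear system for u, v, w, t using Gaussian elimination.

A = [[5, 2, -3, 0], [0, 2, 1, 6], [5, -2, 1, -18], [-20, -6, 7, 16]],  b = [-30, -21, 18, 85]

Forward elimination on [A|b]:
R3 <- R3 - (1)*R1:  [   0   -4    4  -18   48 ]
R4 <- R4 - (-4)*R1:  [   0    2   -5   16  -35 ]
R3 <- R3 - (-2)*R2:  [  0   0   6  -6   6 ]
R4 <- R4 - (1)*R2:  [   0    0   -6   10  -14 ]
R4 <- R4 - (-1)*R3:  [  0   0   0   4  -8 ]
Row echelon form:
[ 5  2  -3   0  |  -30 ]
[ 0  2   1   6  |  -21 ]
[ 0  0   6  -6  |    6 ]
[ 0  0   0   4  |   -8 ]
Back-substitution:
t = (-8) / 4 = -2
w = (6 - (-6)*(-2)) / 6 = -1
v = (-21 - (1)*(-1) - (6)*(-2)) / 2 = -4
u = (-30 - (2)*(-4) - (-3)*(-1)) / 5 = -5

(-5, -4, -1, -2)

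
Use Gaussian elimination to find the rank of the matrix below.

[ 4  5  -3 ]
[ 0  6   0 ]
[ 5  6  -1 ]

rank(A) = 3

Row reduction:
R3 <- R3 - (5/4)*R1:  [    0  -1/4  11/4 ]
R3 <- R3 - (-1/24)*R2:  [    0     0  11/4 ]
Row echelon form:
[ 4  5    -3 ]
[ 0  6     0 ]
[ 0  0  11/4 ]
Nonzero rows / pivot columns: 3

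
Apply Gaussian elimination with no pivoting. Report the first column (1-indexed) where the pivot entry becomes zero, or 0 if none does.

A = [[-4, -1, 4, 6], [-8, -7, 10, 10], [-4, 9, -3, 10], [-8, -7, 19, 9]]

Naive forward elimination:
R2 <- R2 - (2)*R1:  [  0  -5   2  -2 ]
R3 <- R3 - (1)*R1:  [  0  10  -7   4 ]
R4 <- R4 - (2)*R1:  [  0  -5  11  -3 ]
R3 <- R3 - (-2)*R2:  [  0   0  -3   0 ]
R4 <- R4 - (1)*R2:  [  0   0   9  -1 ]
R4 <- R4 - (-3)*R3:  [  0   0   0  -1 ]
All pivots nonzero; naive elimination completes without hitting a zero pivot.

first zero-pivot column = 0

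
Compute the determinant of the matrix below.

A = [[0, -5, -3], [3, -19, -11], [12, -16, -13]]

Forward elimination:
R1 <-> R2   (pivot in column 1 was zero)
[  3  -19  -11 ]
[  0   -5   -3 ]
[ 12  -16  -13 ]
R3 <- R3 - (4)*R1:  [  0  60  31 ]
R3 <- R3 - (-12)*R2:  [  0   0  -5 ]
Upper-triangular form:
[ 3  -19  -11 ]
[ 0   -5   -3 ]
[ 0    0   -5 ]
det(A) = (-1)^1 * (3) * (-5) * (-5) = -75  (1 row swap -> sign -1)

det(A) = -75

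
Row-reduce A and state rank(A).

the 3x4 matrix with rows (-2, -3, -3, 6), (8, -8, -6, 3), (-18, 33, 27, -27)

rank(A) = 2

Row reduction:
R2 <- R2 - (-4)*R1:  [   0  -20  -18   27 ]
R3 <- R3 - (9)*R1:  [   0   60   54  -81 ]
R3 <- R3 - (-3)*R2:  [ 0  0  0  0 ]
Row echelon form:
[ -2   -3   -3   6 ]
[  0  -20  -18  27 ]
[  0    0    0   0 ]
Nonzero rows / pivot columns: 2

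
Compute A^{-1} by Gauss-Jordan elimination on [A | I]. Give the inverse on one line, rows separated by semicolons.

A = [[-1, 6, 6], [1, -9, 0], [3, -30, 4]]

Gauss-Jordan on [A | I]:
R1 <- (1/-1)*R1:  [  1  -6  -6  |  -1   0   0 ]
R2 <- R2 - (1)*R1:  [  0  -3   6  |   1   1   0 ]
R3 <- R3 - (3)*R1:  [   0  -12   22  |    3    0    1 ]
R2 <- (1/-3)*R2:  [    0     1    -2  |  -1/3  -1/3     0 ]
R1 <- R1 - (-6)*R2:  [   1    0  -18  |   -3   -2    0 ]
R3 <- R3 - (-12)*R2:  [  0   0  -2  |  -1  -4   1 ]
R3 <- (1/-2)*R3:  [    0     0     1  |   1/2     2  -1/2 ]
R1 <- R1 - (-18)*R3:  [  1   0   0  |   6  34  -9 ]
R2 <- R2 - (-2)*R3:  [    0     1     0  |   2/3  11/3    -1 ]
Right block of [I | A^{-1}] is the inverse:
[   6    34    -9 ]
[ 2/3  11/3    -1 ]
[ 1/2     2  -1/2 ]

inverse = [6 34 -9; 2/3 11/3 -1; 1/2 2 -1/2]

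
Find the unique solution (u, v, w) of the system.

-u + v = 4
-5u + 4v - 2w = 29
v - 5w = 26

Forward elimination on [A|b]:
R2 <- R2 - (5)*R1:  [  0  -1  -2   9 ]
R3 <- R3 - (-1)*R2:  [  0   0  -7  35 ]
Row echelon form:
[ -1   1   0  |   4 ]
[  0  -1  -2  |   9 ]
[  0   0  -7  |  35 ]
Back-substitution:
w = (35) / -7 = -5
v = (9 - (-2)*(-5)) / -1 = 1
u = (4 - (1)*(1)) / -1 = -3

(-3, 1, -5)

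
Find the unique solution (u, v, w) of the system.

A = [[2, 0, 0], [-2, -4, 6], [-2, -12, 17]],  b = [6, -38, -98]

Forward elimination on [A|b]:
R2 <- R2 - (-1)*R1:  [   0   -4    6  -32 ]
R3 <- R3 - (-1)*R1:  [   0  -12   17  -92 ]
R3 <- R3 - (3)*R2:  [  0   0  -1   4 ]
Row echelon form:
[ 2   0   0  |    6 ]
[ 0  -4   6  |  -32 ]
[ 0   0  -1  |    4 ]
Back-substitution:
w = (4) / -1 = -4
v = (-32 - (6)*(-4)) / -4 = 2
u = (6) / 2 = 3

(3, 2, -4)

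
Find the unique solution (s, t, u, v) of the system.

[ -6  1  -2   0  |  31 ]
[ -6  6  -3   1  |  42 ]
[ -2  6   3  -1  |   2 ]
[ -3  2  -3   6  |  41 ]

Forward elimination on [A|b]:
R2 <- R2 - (1)*R1:  [  0   5  -1   1  11 ]
R3 <- R3 - (1/3)*R1:  [     0   17/3   11/3     -1  -25/3 ]
R4 <- R4 - (1/2)*R1:  [    0   3/2    -2     6  51/2 ]
R3 <- R3 - (17/15)*R2:  [      0       0    24/5  -32/15  -104/5 ]
R4 <- R4 - (3/10)*R2:  [      0       0  -17/10   57/10   111/5 ]
R4 <- R4 - (-17/48)*R3:  [     0      0      0  89/18   89/6 ]
Row echelon form:
[ -6  1    -2       0  |      31 ]
[  0  5    -1       1  |      11 ]
[  0  0  24/5  -32/15  |  -104/5 ]
[  0  0     0   89/18  |    89/6 ]
Back-substitution:
v = (89/6) / (89/18) = 3
u = (-104/5 - (-32/15)*(3)) / (24/5) = -3
t = (11 - (-1)*(-3) - (1)*(3)) / 5 = 1
s = (31 - (1)*(1) - (-2)*(-3)) / -6 = -4

(-4, 1, -3, 3)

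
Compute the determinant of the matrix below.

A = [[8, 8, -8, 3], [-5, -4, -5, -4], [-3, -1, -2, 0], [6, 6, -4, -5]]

det(A) = -956

Forward elimination:
R2 <- R2 - (-5/8)*R1:  [     0      1    -10  -17/8 ]
R3 <- R3 - (-3/8)*R1:  [   0    2   -5  9/8 ]
R4 <- R4 - (3/4)*R1:  [     0      0      2  -29/4 ]
R3 <- R3 - (2)*R2:  [    0     0    15  43/8 ]
R4 <- R4 - (2/15)*R3:  [       0        0        0  -239/30 ]
Upper-triangular form:
[ 8  8   -8        3 ]
[ 0  1  -10    -17/8 ]
[ 0  0   15     43/8 ]
[ 0  0    0  -239/30 ]
det(A) = (-1)^0 * (8) * (1) * (15) * (-239/30) = -956  (0 row swaps -> sign +1)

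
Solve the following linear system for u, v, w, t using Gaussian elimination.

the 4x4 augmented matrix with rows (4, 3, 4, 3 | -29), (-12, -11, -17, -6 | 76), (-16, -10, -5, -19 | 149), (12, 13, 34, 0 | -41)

Forward elimination on [A|b]:
R2 <- R2 - (-3)*R1:  [   0   -2   -5    3  -11 ]
R3 <- R3 - (-4)*R1:  [  0   2  11  -7  33 ]
R4 <- R4 - (3)*R1:  [  0   4  22  -9  46 ]
R3 <- R3 - (-1)*R2:  [  0   0   6  -4  22 ]
R4 <- R4 - (-2)*R2:  [  0   0  12  -3  24 ]
R4 <- R4 - (2)*R3:  [   0    0    0    5  -20 ]
Row echelon form:
[ 4   3   4   3  |  -29 ]
[ 0  -2  -5   3  |  -11 ]
[ 0   0   6  -4  |   22 ]
[ 0   0   0   5  |  -20 ]
Back-substitution:
t = (-20) / 5 = -4
w = (22 - (-4)*(-4)) / 6 = 1
v = (-11 - (-5)*(1) - (3)*(-4)) / -2 = -3
u = (-29 - (3)*(-3) - (4)*(1) - (3)*(-4)) / 4 = -3

(-3, -3, 1, -4)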